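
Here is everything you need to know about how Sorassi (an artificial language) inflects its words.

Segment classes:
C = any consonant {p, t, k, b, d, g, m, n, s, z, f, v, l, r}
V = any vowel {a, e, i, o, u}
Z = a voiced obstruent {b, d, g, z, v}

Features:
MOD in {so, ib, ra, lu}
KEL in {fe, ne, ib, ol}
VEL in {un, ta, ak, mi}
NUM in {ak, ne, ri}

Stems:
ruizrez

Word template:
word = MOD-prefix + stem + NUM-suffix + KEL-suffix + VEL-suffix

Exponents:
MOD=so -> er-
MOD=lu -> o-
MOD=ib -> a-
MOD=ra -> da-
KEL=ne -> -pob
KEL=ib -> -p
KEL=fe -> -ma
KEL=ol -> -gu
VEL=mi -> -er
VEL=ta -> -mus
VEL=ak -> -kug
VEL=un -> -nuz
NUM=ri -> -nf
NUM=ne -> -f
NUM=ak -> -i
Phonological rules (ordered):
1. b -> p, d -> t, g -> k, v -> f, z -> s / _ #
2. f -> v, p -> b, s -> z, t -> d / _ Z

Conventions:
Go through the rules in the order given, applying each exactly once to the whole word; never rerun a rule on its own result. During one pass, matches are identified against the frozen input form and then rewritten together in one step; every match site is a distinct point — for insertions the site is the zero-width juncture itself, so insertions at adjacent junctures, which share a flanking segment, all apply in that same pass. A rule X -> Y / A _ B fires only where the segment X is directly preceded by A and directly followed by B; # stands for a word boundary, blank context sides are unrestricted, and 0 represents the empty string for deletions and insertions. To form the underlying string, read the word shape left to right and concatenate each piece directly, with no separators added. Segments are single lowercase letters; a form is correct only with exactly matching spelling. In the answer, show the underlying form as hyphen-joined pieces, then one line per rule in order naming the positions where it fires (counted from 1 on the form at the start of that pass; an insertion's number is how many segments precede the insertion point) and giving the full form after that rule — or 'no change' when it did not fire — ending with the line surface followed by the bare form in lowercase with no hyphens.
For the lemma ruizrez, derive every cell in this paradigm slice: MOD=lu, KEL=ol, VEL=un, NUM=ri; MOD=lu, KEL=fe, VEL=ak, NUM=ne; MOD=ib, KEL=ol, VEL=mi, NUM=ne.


cell MOD=lu, KEL=ol, VEL=un, NUM=ri:
underlying: o-ruizrez-nf-gu-nuz
1. b -> p, d -> t, g -> k, v -> f, z -> s / _ #: fires at position(s) 15: oruizreznfgunus
2. f -> v, p -> b, s -> z, t -> d / _ Z: fires at position(s) 10: oruizreznvgunus
surface: oruizreznvgunus

cell MOD=lu, KEL=fe, VEL=ak, NUM=ne:
underlying: o-ruizrez-f-ma-kug
1. b -> p, d -> t, g -> k, v -> f, z -> s / _ #: fires at position(s) 14: oruizrezfmakuk
2. f -> v, p -> b, s -> z, t -> d / _ Z: no change
surface: oruizrezfmakuk

cell MOD=ib, KEL=ol, VEL=mi, NUM=ne:
underlying: a-ruizrez-f-gu-er
1. b -> p, d -> t, g -> k, v -> f, z -> s / _ #: no change
2. f -> v, p -> b, s -> z, t -> d / _ Z: fires at position(s) 9: aruizrezvguer
surface: aruizrezvguer


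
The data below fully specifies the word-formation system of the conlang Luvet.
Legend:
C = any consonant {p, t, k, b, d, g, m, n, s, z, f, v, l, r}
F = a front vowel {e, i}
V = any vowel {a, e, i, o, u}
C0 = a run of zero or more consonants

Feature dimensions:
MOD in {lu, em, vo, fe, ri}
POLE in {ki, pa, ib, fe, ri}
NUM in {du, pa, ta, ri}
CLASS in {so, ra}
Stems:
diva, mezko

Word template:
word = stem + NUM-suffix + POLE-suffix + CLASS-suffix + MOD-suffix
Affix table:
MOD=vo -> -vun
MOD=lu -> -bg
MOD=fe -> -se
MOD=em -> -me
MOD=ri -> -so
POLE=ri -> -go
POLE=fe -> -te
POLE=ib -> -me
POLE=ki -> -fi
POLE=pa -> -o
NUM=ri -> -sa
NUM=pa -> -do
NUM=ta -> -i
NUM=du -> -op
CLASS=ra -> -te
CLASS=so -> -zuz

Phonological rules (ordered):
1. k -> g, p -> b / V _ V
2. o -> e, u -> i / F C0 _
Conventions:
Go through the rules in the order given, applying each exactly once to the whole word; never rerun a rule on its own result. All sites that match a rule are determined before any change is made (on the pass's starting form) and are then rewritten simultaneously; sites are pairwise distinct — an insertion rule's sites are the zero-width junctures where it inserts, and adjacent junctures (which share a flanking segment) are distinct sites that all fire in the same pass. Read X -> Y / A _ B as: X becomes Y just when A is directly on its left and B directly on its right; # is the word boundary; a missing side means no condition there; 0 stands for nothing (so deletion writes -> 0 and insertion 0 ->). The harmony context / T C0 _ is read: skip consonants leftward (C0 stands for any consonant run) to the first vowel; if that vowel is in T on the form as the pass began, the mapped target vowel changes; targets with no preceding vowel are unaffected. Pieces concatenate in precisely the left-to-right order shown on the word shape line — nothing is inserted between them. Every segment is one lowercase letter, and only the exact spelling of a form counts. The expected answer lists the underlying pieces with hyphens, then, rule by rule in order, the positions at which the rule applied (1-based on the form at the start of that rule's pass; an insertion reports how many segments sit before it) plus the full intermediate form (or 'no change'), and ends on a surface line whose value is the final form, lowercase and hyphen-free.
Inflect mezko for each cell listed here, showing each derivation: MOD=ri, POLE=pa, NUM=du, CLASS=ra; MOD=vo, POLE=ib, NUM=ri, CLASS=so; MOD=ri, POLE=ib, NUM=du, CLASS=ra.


cell MOD=ri, POLE=pa, NUM=du, CLASS=ra:
underlying: mezko-op-o-te-so
1. k -> g, p -> b / V _ V: fires at position(s) 7: mezkooboteso
2. o -> e, u -> i / F C0 _: fires at position(s) 5, 12: mezkeobotese
surface: mezkeobotese

cell MOD=vo, POLE=ib, NUM=ri, CLASS=so:
underlying: mezko-sa-me-zuz-vun
1. k -> g, p -> b / V _ V: no change
2. o -> e, u -> i / F C0 _: fires at position(s) 5, 11: mezkesamezizvun
surface: mezkesamezizvun

cell MOD=ri, POLE=ib, NUM=du, CLASS=ra:
underlying: mezko-op-me-te-so
1. k -> g, p -> b / V _ V: no change
2. o -> e, u -> i / F C0 _: fires at position(s) 5, 13: mezkeopmetese
surface: mezkeopmetese


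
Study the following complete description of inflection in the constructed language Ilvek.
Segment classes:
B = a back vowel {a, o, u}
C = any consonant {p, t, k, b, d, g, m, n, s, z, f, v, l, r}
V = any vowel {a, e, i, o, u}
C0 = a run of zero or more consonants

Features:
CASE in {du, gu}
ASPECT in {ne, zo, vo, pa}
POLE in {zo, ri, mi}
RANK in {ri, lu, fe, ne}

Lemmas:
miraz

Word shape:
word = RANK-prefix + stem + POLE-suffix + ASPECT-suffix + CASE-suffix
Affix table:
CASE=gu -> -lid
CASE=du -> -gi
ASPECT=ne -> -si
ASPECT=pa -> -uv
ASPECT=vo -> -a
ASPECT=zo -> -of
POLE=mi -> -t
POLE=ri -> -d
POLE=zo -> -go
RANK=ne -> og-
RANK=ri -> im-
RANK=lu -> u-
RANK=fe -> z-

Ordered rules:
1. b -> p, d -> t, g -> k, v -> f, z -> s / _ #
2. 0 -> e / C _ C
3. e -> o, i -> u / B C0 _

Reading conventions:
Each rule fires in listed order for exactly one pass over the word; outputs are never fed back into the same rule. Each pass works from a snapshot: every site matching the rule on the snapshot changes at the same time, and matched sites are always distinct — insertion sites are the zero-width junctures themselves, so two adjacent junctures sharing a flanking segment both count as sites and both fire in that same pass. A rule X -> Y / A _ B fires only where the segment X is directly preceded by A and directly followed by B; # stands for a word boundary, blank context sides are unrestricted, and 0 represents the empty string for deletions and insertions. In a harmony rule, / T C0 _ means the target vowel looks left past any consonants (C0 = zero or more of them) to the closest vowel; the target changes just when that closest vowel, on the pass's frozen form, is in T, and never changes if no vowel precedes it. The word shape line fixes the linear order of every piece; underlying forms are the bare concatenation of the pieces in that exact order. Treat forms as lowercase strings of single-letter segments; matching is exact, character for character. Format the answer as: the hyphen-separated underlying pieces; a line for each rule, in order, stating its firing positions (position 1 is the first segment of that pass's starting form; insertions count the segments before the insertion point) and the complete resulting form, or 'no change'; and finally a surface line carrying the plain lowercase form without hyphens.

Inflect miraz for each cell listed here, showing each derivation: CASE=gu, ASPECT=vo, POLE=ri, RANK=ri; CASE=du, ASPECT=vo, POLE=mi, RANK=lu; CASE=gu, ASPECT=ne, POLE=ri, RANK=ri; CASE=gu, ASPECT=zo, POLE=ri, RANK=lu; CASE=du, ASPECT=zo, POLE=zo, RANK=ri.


cell CASE=gu, ASPECT=vo, POLE=ri, RANK=ri:
underlying: im-miraz-d-a-lid
1. b -> p, d -> t, g -> k, v -> f, z -> s / _ #: fires at position(s) 12: immirazdalit
2. 0 -> e / C _ C: inserts after position(s) 2, 7: imemirazedalit
3. e -> o, i -> u / B C0 _: fires at position(s) 9, 13: imemirazodalut
surface: imemirazodalut

cell CASE=du, ASPECT=vo, POLE=mi, RANK=lu:
underlying: u-miraz-t-a-gi
1. b -> p, d -> t, g -> k, v -> f, z -> s / _ #: no change
2. 0 -> e / C _ C: inserts after position(s) 6: umirazetagi
3. e -> o, i -> u / B C0 _: fires at position(s) 3, 7, 11: umurazotagu
surface: umurazotagu

cell CASE=gu, ASPECT=ne, POLE=ri, RANK=ri:
underlying: im-miraz-d-si-lid
1. b -> p, d -> t, g -> k, v -> f, z -> s / _ #: fires at position(s) 13: immirazdsilit
2. 0 -> e / C _ C: inserts after position(s) 2, 7, 8: imemirazedesilit
3. e -> o, i -> u / B C0 _: fires at position(s) 9: imemirazodesilit
surface: imemirazodesilit

cell CASE=gu, ASPECT=zo, POLE=ri, RANK=lu:
underlying: u-miraz-d-of-lid
1. b -> p, d -> t, g -> k, v -> f, z -> s / _ #: fires at position(s) 12: umirazdoflit
2. 0 -> e / C _ C: inserts after position(s) 6, 9: umirazedofelit
3. e -> o, i -> u / B C0 _: fires at position(s) 3, 7, 11: umurazodofolit
surface: umurazodofolit

cell CASE=du, ASPECT=zo, POLE=zo, RANK=ri:
underlying: im-miraz-go-of-gi
1. b -> p, d -> t, g -> k, v -> f, z -> s / _ #: no change
2. 0 -> e / C _ C: inserts after position(s) 2, 7, 11: imemirazegoofegi
3. e -> o, i -> u / B C0 _: fires at position(s) 9, 14: imemirazogoofogi
surface: imemirazogoofogi


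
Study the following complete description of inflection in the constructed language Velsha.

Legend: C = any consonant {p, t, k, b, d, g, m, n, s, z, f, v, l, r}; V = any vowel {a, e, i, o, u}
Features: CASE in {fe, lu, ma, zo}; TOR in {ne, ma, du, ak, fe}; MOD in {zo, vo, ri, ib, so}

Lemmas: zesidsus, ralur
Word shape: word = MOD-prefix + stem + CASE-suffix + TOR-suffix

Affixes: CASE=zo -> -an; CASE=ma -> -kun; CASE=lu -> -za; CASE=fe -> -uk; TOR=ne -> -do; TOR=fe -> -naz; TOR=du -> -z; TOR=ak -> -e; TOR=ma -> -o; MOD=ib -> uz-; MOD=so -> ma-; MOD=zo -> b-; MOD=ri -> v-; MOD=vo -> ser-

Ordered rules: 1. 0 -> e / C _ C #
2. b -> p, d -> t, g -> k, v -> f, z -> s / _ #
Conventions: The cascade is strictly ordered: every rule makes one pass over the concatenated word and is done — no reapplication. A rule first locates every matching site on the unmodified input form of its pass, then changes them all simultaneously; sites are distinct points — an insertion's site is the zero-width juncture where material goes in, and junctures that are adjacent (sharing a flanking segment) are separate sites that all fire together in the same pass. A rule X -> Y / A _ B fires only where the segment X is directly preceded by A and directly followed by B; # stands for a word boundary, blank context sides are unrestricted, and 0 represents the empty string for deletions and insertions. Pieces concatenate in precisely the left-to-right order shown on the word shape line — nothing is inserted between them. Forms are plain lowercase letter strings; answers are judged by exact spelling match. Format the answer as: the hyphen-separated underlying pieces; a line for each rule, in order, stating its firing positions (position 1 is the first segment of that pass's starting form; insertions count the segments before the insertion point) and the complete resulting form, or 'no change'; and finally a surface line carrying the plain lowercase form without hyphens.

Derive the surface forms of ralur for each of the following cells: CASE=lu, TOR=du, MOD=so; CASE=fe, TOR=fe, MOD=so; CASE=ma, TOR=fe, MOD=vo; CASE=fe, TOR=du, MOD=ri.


cell CASE=lu, TOR=du, MOD=so:
underlying: ma-ralur-za-z
1. 0 -> e / C _ C #: no change
2. b -> p, d -> t, g -> k, v -> f, z -> s / _ #: fires at position(s) 10: maralurzas
surface: maralurzas

cell CASE=fe, TOR=fe, MOD=so:
underlying: ma-ralur-uk-naz
1. 0 -> e / C _ C #: no change
2. b -> p, d -> t, g -> k, v -> f, z -> s / _ #: fires at position(s) 12: maraluruknas
surface: maraluruknas

cell CASE=ma, TOR=fe, MOD=vo:
underlying: ser-ralur-kun-naz
1. 0 -> e / C _ C #: no change
2. b -> p, d -> t, g -> k, v -> f, z -> s / _ #: fires at position(s) 14: serralurkunnas
surface: serralurkunnas

cell CASE=fe, TOR=du, MOD=ri:
underlying: v-ralur-uk-z
1. 0 -> e / C _ C #: inserts after position(s) 8: vralurukez
2. b -> p, d -> t, g -> k, v -> f, z -> s / _ #: fires at position(s) 10: vralurukes
surface: vralurukes


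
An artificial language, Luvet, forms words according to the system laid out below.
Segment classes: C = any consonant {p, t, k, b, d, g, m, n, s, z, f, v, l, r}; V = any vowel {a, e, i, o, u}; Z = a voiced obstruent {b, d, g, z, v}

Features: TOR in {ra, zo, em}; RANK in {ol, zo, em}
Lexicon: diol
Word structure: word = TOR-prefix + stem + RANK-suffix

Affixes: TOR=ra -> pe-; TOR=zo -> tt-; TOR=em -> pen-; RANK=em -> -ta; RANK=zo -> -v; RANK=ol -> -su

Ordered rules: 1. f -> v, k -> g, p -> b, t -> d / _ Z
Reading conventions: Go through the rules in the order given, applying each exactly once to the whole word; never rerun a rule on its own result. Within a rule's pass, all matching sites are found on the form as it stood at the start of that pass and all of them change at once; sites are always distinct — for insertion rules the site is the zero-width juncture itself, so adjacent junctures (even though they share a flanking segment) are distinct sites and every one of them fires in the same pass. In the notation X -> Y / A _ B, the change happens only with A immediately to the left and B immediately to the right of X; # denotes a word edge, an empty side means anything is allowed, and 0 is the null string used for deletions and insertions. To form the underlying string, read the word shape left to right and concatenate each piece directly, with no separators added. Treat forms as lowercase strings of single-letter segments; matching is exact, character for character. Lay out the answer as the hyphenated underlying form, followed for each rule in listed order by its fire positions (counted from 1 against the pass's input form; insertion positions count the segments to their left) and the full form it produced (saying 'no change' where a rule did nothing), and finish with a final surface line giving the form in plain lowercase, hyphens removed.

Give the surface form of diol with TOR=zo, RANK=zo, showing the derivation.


underlying: tt-diol-v
1. f -> v, k -> g, p -> b, t -> d / _ Z: fires at position(s) 2: tddiolv
surface: tddiolv


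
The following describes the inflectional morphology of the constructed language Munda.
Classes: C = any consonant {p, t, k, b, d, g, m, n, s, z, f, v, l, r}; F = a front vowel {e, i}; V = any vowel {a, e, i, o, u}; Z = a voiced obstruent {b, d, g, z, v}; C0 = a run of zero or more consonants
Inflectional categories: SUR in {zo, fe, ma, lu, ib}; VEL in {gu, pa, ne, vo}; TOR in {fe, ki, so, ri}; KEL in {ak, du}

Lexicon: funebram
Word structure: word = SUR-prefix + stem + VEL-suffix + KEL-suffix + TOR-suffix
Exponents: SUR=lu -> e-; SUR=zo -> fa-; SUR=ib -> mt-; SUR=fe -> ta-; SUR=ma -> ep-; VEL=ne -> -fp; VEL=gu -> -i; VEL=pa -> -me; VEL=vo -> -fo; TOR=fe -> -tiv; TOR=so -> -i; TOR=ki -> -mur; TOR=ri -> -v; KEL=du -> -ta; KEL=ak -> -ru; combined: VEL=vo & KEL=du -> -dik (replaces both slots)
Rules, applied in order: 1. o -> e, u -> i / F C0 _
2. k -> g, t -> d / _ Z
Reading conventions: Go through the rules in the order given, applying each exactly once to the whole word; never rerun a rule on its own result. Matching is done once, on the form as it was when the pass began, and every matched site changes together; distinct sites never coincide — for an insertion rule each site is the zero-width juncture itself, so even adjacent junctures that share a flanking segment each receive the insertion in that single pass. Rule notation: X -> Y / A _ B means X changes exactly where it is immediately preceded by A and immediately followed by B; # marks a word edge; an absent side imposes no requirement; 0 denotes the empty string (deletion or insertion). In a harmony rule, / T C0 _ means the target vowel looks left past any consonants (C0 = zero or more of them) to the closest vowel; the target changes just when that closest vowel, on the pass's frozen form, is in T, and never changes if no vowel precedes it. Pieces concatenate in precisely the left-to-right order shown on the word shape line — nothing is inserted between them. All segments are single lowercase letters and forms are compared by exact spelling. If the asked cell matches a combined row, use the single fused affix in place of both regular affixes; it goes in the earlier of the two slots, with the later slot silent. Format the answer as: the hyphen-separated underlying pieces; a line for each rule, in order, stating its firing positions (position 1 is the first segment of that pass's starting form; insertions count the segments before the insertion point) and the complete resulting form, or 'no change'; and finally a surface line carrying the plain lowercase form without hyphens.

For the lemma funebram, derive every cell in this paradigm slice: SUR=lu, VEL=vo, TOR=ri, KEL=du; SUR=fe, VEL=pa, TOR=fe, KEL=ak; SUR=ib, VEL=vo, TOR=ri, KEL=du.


cell SUR=lu, VEL=vo, TOR=ri, KEL=du:
underlying: e-funebram-dik-v
1. o -> e, u -> i / F C0 _: fires at position(s) 3: efinebramdikv
2. k -> g, t -> d / _ Z: fires at position(s) 12: efinebramdigv
surface: efinebramdigv

cell SUR=fe, VEL=pa, TOR=fe, KEL=ak:
underlying: ta-funebram-me-ru-tiv
1. o -> e, u -> i / F C0 _: fires at position(s) 14: tafunebrammeritiv
2. k -> g, t -> d / _ Z: no change
surface: tafunebrammeritiv

cell SUR=ib, VEL=vo, TOR=ri, KEL=du:
underlying: mt-funebram-dik-v
1. o -> e, u -> i / F C0 _: no change
2. k -> g, t -> d / _ Z: fires at position(s) 13: mtfunebramdigv
surface: mtfunebramdigv


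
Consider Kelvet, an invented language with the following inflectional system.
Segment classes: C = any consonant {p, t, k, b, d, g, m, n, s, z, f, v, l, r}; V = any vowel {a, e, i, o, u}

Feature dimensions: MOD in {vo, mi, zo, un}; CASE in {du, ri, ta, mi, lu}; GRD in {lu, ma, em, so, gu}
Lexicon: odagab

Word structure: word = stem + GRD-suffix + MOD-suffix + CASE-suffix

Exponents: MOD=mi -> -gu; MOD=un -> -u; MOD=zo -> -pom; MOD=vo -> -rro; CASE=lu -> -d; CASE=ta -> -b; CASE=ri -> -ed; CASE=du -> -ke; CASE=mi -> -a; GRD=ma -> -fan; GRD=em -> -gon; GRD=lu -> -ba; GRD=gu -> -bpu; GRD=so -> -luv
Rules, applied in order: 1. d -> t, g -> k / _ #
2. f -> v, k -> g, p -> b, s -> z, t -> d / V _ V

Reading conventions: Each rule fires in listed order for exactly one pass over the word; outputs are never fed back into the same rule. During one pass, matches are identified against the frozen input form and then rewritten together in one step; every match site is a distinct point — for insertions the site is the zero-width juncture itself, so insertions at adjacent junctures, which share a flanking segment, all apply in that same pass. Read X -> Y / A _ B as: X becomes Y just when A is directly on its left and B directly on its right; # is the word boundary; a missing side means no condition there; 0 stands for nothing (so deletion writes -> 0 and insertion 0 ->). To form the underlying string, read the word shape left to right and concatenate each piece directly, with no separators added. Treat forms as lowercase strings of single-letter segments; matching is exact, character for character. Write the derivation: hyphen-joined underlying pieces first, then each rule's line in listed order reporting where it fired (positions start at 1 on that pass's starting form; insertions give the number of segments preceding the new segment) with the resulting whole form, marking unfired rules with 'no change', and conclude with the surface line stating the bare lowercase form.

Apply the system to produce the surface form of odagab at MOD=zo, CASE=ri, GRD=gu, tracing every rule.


underlying: odagab-bpu-pom-ed
1. d -> t, g -> k / _ #: fires at position(s) 14: odagabbpupomet
2. f -> v, k -> g, p -> b, s -> z, t -> d / V _ V: fires at position(s) 10: odagabbpubomet
surface: odagabbpubomet


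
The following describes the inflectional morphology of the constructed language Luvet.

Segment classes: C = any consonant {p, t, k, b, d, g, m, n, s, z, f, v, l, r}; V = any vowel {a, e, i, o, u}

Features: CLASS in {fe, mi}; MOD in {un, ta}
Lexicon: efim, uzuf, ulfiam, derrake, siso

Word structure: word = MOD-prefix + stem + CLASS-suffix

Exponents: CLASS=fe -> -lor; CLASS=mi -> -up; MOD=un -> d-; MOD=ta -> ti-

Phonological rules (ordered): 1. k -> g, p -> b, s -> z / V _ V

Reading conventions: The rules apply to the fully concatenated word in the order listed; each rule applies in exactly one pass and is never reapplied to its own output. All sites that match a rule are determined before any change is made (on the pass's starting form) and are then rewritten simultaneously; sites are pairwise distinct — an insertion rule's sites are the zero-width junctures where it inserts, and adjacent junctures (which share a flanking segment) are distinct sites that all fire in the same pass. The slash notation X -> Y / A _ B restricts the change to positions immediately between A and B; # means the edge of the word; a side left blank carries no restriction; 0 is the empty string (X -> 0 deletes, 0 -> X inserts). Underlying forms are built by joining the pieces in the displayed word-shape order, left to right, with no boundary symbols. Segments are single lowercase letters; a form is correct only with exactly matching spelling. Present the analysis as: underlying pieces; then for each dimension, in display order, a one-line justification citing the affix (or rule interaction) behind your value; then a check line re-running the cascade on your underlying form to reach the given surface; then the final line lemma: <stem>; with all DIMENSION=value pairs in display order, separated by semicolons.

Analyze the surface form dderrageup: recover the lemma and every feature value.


underlying: d-derrake-up
CLASS=mi - signalled by the affix -up
MOD=un - signalled by the affix d-
check: dderrakeup -> dderrageup
lemma: derrake; CLASS=mi; MOD=un


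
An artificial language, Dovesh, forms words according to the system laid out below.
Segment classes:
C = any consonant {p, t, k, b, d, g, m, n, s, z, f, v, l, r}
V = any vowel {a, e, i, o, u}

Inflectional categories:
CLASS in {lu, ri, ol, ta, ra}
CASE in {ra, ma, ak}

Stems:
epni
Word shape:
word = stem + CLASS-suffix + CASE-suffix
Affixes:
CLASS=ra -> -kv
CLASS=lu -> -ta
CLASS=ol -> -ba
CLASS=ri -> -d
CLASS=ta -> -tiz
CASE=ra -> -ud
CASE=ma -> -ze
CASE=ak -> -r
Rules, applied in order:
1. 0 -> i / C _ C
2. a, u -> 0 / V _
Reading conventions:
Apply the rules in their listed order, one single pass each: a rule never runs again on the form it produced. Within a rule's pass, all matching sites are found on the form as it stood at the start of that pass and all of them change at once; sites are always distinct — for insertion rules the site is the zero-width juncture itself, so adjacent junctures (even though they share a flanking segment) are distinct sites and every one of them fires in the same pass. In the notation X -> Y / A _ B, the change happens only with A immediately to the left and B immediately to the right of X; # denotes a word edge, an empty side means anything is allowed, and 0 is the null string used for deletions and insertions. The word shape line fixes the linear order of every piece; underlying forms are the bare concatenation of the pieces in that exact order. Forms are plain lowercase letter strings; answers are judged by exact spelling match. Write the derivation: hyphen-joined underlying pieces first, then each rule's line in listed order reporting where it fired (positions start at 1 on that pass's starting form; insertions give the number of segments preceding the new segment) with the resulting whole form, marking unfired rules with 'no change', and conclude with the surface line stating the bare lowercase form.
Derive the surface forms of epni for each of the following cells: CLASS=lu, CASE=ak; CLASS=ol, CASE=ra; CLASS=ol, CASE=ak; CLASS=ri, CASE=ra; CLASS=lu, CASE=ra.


cell CLASS=lu, CASE=ak:
underlying: epni-ta-r
1. 0 -> i / C _ C: inserts after position(s) 2: epinitar
2. a, u -> 0 / V _: no change
surface: epinitar

cell CLASS=ol, CASE=ra:
underlying: epni-ba-ud
1. 0 -> i / C _ C: inserts after position(s) 2: epinibaud
2. a, u -> 0 / V _: fires at position(s) 8: epinibad
surface: epinibad

cell CLASS=ol, CASE=ak:
underlying: epni-ba-r
1. 0 -> i / C _ C: inserts after position(s) 2: epinibar
2. a, u -> 0 / V _: no change
surface: epinibar

cell CLASS=ri, CASE=ra:
underlying: epni-d-ud
1. 0 -> i / C _ C: inserts after position(s) 2: epinidud
2. a, u -> 0 / V _: no change
surface: epinidud

cell CLASS=lu, CASE=ra:
underlying: epni-ta-ud
1. 0 -> i / C _ C: inserts after position(s) 2: epinitaud
2. a, u -> 0 / V _: fires at position(s) 8: epinitad
surface: epinitad


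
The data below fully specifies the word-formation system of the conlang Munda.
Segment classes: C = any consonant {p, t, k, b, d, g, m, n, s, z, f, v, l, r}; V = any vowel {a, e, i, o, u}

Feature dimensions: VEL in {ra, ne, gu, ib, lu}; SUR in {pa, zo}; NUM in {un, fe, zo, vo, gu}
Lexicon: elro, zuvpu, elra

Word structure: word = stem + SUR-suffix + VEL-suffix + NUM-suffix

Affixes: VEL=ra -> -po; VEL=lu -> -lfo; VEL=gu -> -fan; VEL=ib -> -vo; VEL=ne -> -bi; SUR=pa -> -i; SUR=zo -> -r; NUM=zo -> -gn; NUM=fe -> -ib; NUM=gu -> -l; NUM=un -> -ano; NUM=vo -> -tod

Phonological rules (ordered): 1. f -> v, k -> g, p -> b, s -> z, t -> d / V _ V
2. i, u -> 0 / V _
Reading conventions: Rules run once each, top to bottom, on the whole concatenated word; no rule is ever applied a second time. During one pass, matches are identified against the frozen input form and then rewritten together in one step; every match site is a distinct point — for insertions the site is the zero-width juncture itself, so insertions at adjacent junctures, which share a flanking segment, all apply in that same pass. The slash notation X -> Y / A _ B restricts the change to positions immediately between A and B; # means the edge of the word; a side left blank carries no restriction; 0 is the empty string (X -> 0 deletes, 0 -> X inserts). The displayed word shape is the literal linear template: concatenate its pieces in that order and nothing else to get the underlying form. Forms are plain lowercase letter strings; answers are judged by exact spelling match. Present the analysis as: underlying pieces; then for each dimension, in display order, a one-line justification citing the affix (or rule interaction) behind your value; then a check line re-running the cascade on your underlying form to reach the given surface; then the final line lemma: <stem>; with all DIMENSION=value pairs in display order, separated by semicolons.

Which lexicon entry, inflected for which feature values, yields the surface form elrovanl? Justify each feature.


underlying: elro-i-fan-l
VEL=gu - signalled by the affix -fan
SUR=pa - signalled by the affix -i
NUM=gu - signalled by the affix -l
check: elroifanl -> elroivanl -> elrovanl
lemma: elro; VEL=gu; SUR=pa; NUM=gu


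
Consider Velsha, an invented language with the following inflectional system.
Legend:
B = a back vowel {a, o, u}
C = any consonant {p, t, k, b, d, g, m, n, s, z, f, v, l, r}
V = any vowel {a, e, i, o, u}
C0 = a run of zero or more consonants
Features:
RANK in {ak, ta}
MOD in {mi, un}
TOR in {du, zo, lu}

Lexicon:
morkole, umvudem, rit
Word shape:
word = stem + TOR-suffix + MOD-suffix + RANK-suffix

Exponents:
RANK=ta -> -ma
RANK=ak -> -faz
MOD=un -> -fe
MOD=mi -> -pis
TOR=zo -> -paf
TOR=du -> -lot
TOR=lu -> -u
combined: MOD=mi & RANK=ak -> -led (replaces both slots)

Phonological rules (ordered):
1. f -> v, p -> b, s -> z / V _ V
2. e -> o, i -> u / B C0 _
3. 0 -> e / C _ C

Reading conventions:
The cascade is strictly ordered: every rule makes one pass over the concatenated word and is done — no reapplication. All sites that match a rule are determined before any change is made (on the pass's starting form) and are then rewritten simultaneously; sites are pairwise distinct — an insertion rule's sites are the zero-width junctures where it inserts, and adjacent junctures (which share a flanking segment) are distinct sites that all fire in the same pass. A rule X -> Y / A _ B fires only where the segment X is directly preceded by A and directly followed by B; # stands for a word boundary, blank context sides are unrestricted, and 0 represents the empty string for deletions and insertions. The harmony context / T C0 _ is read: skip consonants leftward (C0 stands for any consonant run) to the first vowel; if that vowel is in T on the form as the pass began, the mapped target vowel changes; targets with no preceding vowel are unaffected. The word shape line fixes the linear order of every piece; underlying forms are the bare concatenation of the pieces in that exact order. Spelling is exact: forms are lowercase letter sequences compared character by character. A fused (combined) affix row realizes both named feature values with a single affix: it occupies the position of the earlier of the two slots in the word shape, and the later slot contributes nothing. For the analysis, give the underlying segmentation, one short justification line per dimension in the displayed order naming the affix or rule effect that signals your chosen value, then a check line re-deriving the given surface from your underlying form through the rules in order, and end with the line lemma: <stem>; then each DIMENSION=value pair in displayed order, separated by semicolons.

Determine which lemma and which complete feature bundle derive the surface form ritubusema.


underlying: rit-u-pis-ma
RANK=ta - signalled by the affix -ma
MOD=mi - signalled by the affix -pis
TOR=lu - signalled by the affix -u
check: ritupisma -> ritubisma -> ritubusma -> ritubusema
lemma: rit; RANK=ta; MOD=mi; TOR=lu


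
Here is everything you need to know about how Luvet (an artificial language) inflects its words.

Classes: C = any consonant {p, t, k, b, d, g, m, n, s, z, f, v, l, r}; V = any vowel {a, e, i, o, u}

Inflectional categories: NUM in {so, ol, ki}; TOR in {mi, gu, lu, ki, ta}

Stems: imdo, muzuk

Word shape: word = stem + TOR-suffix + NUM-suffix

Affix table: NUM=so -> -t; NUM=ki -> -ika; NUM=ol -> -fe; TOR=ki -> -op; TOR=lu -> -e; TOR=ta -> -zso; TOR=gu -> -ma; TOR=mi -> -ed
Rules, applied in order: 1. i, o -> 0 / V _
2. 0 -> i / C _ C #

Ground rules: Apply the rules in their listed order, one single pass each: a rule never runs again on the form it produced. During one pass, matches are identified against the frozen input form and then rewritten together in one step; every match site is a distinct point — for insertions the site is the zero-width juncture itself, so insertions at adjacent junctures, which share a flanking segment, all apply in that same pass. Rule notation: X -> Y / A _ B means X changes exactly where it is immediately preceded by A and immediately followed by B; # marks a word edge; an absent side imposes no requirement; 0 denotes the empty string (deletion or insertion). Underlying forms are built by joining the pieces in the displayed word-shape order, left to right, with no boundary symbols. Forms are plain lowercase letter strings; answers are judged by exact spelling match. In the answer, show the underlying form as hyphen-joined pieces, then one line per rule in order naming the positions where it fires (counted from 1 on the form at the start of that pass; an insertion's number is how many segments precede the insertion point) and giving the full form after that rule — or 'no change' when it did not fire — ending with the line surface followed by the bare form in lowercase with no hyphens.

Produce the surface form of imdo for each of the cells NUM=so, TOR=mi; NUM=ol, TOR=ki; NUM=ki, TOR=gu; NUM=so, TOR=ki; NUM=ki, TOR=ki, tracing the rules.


cell NUM=so, TOR=mi:
underlying: imdo-ed-t
1. i, o -> 0 / V _: no change
2. 0 -> i / C _ C #: inserts after position(s) 6: imdoedit
surface: imdoedit

cell NUM=ol, TOR=ki:
underlying: imdo-op-fe
1. i, o -> 0 / V _: fires at position(s) 5: imdopfe
2. 0 -> i / C _ C #: no change
surface: imdopfe

cell NUM=ki, TOR=gu:
underlying: imdo-ma-ika
1. i, o -> 0 / V _: fires at position(s) 7: imdomaka
2. 0 -> i / C _ C #: no change
surface: imdomaka

cell NUM=so, TOR=ki:
underlying: imdo-op-t
1. i, o -> 0 / V _: fires at position(s) 5: imdopt
2. 0 -> i / C _ C #: inserts after position(s) 5: imdopit
surface: imdopit

cell NUM=ki, TOR=ki:
underlying: imdo-op-ika
1. i, o -> 0 / V _: fires at position(s) 5: imdopika
2. 0 -> i / C _ C #: no change
surface: imdopika


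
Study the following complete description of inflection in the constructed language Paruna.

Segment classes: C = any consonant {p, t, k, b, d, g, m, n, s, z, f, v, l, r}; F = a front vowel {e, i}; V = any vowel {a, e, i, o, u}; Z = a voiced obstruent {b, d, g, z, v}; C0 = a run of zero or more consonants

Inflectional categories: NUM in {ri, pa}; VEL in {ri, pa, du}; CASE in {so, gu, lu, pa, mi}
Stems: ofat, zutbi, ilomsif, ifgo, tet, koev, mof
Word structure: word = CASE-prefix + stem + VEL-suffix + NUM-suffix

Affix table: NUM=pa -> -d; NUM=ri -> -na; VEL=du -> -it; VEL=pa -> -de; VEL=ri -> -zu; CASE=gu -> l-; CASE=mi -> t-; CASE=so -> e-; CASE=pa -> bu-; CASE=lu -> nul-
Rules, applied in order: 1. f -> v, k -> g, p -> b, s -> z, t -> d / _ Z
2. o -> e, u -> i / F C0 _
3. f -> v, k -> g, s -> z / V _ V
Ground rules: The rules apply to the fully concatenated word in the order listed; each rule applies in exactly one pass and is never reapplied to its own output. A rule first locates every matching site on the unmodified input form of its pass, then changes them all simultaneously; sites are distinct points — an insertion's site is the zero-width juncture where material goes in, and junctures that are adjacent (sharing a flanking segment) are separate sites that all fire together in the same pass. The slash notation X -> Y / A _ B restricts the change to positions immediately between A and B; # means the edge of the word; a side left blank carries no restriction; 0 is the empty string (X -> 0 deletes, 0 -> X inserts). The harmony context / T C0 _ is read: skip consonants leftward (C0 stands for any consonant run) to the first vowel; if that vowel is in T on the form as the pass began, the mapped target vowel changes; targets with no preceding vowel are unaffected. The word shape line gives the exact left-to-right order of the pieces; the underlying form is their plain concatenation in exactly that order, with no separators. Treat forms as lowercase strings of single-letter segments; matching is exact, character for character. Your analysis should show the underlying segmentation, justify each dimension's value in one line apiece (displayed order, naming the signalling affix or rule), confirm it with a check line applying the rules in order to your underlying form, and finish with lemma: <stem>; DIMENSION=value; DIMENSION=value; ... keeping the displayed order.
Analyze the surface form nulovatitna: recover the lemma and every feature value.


underlying: nul-ofat-it-na
NUM=ri - signalled by the affix -na
VEL=du - signalled by the affix -it
CASE=lu - signalled by the affix nul-
check: nulofatitna -> nulofatitna -> nulofatitna -> nulovatitna
lemma: ofat; NUM=ri; VEL=du; CASE=lu


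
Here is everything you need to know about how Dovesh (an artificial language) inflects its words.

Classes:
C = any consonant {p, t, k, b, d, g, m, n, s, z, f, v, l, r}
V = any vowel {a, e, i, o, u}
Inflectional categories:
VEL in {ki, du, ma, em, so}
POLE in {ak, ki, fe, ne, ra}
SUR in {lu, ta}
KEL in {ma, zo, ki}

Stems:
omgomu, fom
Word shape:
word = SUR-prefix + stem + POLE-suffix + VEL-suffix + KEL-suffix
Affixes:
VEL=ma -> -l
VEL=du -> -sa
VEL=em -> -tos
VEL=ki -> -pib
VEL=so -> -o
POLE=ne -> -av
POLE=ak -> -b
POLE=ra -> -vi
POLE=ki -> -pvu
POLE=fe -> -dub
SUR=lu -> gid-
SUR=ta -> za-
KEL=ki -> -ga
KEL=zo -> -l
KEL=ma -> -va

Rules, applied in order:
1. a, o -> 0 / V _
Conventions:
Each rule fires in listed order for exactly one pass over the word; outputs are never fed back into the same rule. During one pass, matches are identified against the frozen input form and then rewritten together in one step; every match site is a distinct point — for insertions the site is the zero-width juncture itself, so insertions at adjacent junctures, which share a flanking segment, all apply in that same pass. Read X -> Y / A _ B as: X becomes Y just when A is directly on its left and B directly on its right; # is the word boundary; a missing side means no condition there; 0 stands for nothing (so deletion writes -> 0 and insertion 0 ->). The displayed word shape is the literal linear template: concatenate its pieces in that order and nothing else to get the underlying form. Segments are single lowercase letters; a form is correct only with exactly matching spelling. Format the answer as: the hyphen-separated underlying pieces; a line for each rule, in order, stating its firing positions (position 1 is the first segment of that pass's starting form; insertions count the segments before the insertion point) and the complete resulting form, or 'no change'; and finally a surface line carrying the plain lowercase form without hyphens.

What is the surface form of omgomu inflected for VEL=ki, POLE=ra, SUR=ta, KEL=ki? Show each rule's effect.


underlying: za-omgomu-vi-pib-ga
1. a, o -> 0 / V _: fires at position(s) 3: zamgomuvipibga
surface: zamgomuvipibga


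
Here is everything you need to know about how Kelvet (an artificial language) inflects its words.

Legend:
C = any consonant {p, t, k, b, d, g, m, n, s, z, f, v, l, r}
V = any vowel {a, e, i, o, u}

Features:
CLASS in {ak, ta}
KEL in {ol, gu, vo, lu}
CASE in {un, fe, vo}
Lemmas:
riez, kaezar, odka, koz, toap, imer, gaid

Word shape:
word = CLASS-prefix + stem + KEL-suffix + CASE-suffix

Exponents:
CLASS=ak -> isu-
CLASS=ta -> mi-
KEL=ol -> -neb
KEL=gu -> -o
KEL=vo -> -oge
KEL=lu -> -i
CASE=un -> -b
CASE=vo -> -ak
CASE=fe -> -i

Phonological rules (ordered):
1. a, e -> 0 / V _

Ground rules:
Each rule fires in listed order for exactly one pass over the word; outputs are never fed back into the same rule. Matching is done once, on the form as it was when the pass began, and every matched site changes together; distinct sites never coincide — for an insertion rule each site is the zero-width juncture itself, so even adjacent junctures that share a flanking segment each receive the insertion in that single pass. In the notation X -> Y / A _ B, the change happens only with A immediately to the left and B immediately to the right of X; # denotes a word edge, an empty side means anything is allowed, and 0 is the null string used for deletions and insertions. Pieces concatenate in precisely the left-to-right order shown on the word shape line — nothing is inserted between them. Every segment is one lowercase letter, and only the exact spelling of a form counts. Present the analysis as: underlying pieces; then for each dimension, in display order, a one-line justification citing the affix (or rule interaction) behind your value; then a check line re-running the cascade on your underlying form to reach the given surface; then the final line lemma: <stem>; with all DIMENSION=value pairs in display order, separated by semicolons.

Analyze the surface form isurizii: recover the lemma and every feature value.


underlying: isu-riez-i-i
CLASS=ak - signalled by the affix isu-
KEL=lu - signalled by the affix -i
CASE=fe - signalled by the affix -i
check: isuriezii -> isurizii
lemma: riez; CLASS=ak; KEL=lu; CASE=fe
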